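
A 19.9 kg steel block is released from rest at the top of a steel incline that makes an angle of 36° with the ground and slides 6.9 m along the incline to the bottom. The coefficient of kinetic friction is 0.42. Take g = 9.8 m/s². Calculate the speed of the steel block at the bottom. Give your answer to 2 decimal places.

5.79 m/s

The weight component along the incline is mg sin 36° = 114.630 N and the normal force is N = mg cos 36° = 157.774 N.
Friction up the slope is f = μN = 0.42 × 157.774 = 66.265 N, so the net downslope force is 114.630 − 66.265 = 48.365 N and a = 48.365 / 19.9 = 2.4304 m/s².
Starting from rest over a distance of 6.9 m, v² = 2aL = 2 × 2.4304 × 6.9 = 33.5395, so v = 5.7913 m/s.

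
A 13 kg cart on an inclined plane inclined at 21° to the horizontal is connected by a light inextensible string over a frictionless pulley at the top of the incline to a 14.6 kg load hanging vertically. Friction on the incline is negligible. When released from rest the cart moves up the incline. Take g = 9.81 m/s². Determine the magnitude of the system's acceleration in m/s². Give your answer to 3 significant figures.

For the cart on the incline: the weight component along the slope is m₁g sin 21° = 13 × 9.81 × 0.3584 = 45.707 N and the normal force is N = m₁g cos 21° = 119.060 N.
Newton's second law for the cart (up-slope positive): T − 45.707 = 13 a. For the hanging load (downward positive): 14.6 × 9.81 − T = 14.6 a.
Adding the two equations eliminates T: 97.519 = 27.6 a, so a = 3.5333 m/s².

3.53 m/s²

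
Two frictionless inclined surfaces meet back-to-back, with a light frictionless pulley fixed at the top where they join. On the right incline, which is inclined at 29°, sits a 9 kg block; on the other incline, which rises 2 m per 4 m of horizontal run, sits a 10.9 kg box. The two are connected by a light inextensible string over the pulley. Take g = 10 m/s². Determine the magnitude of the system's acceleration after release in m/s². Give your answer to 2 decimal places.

Resolve each weight along its own incline: the 9 kg mass has component 9 × 10 × sin 29° = 43.633 N down its slope, and the 10.9 kg mass has 10.9 × 10 × sin 26.57° = 48.746 N down its slope.
The 10.9 kg side's 48.746 N exceeds the other side's 43.633 N, so that mass slides down and the 9 kg mass slides up. Taking that direction as positive, Newton's second law for the whole system gives 48.746 − 43.633 = (9 + 10.9) a, so a = 5.113 / 19.9 = 0.2569 m/s².

0.26 m/s²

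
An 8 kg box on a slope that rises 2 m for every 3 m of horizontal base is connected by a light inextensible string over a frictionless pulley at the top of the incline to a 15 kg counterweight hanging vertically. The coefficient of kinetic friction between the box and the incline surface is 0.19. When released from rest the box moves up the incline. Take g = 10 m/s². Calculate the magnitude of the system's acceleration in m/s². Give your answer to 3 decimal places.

4.042 m/s²

For the box on the incline: the weight component along the slope is m₁g sin 33.69° = 8 × 10 × 0.5547 = 44.376 N and the normal force is N = m₁g cos 33.69° = 66.564 N.
Kinetic friction opposes the box's motion up the incline: f = μN = 0.19 × 66.564 = 12.647 N acting down the slope.
Newton's second law for the box (up-slope positive): T − 44.376 − 12.647 = 8 a. For the hanging counterweight (downward positive): 15 × 10 − T = 15 a.
Adding the two equations eliminates T: 92.977 = 23 a, so a = 4.0425 m/s².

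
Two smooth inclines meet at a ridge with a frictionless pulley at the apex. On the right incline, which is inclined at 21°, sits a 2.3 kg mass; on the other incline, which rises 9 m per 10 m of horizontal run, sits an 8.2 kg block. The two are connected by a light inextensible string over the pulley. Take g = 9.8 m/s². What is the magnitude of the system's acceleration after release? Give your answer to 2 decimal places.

Resolve each weight along its own incline: the 2.3 kg mass has component 2.3 × 9.8 × sin 21° = 8.078 N down its slope, and the 8.2 kg mass has 8.2 × 9.8 × sin 41.99° = 53.758 N down its slope.
The 8.2 kg side's 53.758 N exceeds the other side's 8.078 N, so that mass slides down and the 2.3 kg mass slides up. Taking that direction as positive, Newton's second law for the whole system gives 53.758 − 8.078 = (2.3 + 8.2) a, so a = 45.680 / 10.5 = 4.3505 m/s².

4.35 m/s²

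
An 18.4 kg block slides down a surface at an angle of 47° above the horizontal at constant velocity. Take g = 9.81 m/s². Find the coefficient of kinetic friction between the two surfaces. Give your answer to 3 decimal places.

At constant velocity the net force along the incline is zero: mg sin 47° = μ mg cos 47°.
So μ = tan 47° = 0.7314 / 0.6820 = 1.0724.

1.072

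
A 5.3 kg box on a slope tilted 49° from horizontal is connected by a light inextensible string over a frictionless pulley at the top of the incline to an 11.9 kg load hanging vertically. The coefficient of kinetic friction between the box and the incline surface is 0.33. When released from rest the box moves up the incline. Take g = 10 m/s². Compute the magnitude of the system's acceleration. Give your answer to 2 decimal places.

3.93 m/s²

For the box on the incline: the weight component along the slope is m₁g sin 49° = 5.3 × 10 × 0.7547 = 39.999 N and the normal force is N = m₁g cos 49° = 34.771 N.
Kinetic friction opposes the box's motion up the incline: f = μN = 0.33 × 34.771 = 11.474 N acting down the slope.
Newton's second law for the box (up-slope positive): T − 39.999 − 11.474 = 5.3 a. For the hanging load (downward positive): 11.9 × 10 − T = 11.9 a.
Adding the two equations eliminates T: 67.527 = 17.2 a, so a = 3.9260 m/s².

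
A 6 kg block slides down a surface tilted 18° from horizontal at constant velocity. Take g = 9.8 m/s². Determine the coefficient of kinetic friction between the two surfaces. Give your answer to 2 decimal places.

0.32

At constant velocity the net force along the incline is zero: mg sin 18° = μ mg cos 18°.
So μ = tan 18° = 0.3090 / 0.9511 = 0.3249.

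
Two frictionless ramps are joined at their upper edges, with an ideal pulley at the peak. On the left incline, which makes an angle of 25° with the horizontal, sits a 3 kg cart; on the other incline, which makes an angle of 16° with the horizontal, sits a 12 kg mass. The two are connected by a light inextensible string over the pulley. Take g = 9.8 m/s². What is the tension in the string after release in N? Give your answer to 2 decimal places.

16.42 N

Resolve each weight along its own incline: the 3 kg mass has component 3 × 9.8 × sin 25° = 12.425 N down its slope, and the 12 kg mass has 12 × 9.8 × sin 16° = 32.415 N down its slope.
The 12 kg side's 32.415 N exceeds the other side's 12.425 N, so that mass slides down and the 3 kg mass slides up. Taking that direction as positive, Newton's second law for the whole system gives 32.415 − 12.425 = (3 + 12) a, so a = 19.990 / 15 = 1.3327 m/s².
For the 3 kg mass (up-slope positive): T − 12.425 = 3 × 1.3327, so T = 16.423 N.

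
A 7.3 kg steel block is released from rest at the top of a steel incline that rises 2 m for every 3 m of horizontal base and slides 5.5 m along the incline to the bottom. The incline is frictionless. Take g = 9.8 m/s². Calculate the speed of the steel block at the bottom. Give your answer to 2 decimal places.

The weight component along the incline is mg sin 33.69° = 39.683 N and the normal force is N = mg cos 33.69° = 59.525 N.
With no friction, a = g sin 33.69° = 5.4361 m/s².
Starting from rest over a distance of 5.5 m, v² = 2aL = 2 × 5.4361 × 5.5 = 59.7971, so v = 7.7329 m/s.

7.73 m/s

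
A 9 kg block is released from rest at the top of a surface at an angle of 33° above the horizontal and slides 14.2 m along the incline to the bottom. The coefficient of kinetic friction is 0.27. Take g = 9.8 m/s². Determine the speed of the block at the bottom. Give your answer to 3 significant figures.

9.41 m/s

The weight component along the incline is mg sin 33° = 48.037 N and the normal force is N = mg cos 33° = 73.971 N.
Friction up the slope is f = μN = 0.27 × 73.971 = 19.972 N, so the net downslope force is 48.037 − 19.972 = 28.065 N and a = 28.065 / 9 = 3.1183 m/s².
Starting from rest over a distance of 14.2 m, v² = 2aL = 2 × 3.1183 × 14.2 = 88.5597, so v = 9.4106 m/s.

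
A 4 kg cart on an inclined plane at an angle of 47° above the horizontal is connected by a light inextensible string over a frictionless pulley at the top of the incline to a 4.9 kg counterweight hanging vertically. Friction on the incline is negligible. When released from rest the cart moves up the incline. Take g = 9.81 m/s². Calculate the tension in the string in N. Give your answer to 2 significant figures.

For the cart on the incline: the weight component along the slope is m₁g sin 47° = 4 × 9.81 × 0.7314 = 28.700 N and the normal force is N = m₁g cos 47° = 26.762 N.
Newton's second law for the cart (up-slope positive): T − 28.700 = 4 a. For the hanging counterweight (downward positive): 4.9 × 9.81 − T = 4.9 a.
Adding the two equations eliminates T: 19.369 = 8.9 a, so a = 2.1763 m/s².
Then from the hanging counterweight's equation, T = 4.9 × (9.81 − 2.1763) = 37.405 N.

37 N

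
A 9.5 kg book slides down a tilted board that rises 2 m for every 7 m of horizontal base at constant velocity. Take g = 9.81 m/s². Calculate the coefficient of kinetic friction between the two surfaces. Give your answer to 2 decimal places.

0.29

At constant velocity the net force along the incline is zero: mg sin 15.95° = μ mg cos 15.95°.
So μ = tan 15.95° = 0.2747 / 0.9615 = 0.2857.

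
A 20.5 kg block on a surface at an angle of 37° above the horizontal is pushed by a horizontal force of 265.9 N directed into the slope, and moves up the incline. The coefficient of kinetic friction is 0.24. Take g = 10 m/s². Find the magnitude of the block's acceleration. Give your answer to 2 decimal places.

0.55 m/s²

The horizontal push has components F cos 37° = 265.9 × 0.7986 = 212.348 N up the incline and F sin 37° = 265.9 × 0.6018 = 160.019 N pressing into the surface.
The normal force is therefore N = mg cos 37° + F sin 37° = 163.713 + 160.019 = 323.732 N, and kinetic friction down the slope is μN = 0.24 × 323.732 = 77.696 N.
Along the incline: F cos 37° − mg sin 37° − μN = ma, so 212.348 − 123.369 − 77.696 = 20.5 a, giving a = 0.5504 m/s².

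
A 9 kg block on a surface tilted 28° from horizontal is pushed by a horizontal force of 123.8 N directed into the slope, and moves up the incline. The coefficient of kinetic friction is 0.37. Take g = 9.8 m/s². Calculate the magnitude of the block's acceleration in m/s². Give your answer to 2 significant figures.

The horizontal push has components F cos 28° = 123.8 × 0.8829 = 109.303 N up the incline and F sin 28° = 123.8 × 0.4695 = 58.124 N pressing into the surface.
The normal force is therefore N = mg cos 28° + F sin 28° = 77.872 + 58.124 = 135.996 N, and kinetic friction down the slope is μN = 0.37 × 135.996 = 50.319 N.
Along the incline: F cos 28° − mg sin 28° − μN = ma, so 109.303 − 41.410 − 50.319 = 9 a, giving a = 1.9527 m/s².

2.0 m/s²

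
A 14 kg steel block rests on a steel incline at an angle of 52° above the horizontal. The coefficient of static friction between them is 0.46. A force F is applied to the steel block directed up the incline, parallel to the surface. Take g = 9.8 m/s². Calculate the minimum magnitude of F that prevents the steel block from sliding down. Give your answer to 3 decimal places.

The normal force is N = mg cos 52° = 84.469 N. With F at its minimum the steel block is on the verge of sliding down, so static friction is at its maximum μ_s N = 0.46 × 84.469 = 38.856 N and acts up the slope.
Equilibrium along the incline: F + μ_s N = mg sin 52°, so F = 108.115 − 38.856 = 69.259 N.

69.259 N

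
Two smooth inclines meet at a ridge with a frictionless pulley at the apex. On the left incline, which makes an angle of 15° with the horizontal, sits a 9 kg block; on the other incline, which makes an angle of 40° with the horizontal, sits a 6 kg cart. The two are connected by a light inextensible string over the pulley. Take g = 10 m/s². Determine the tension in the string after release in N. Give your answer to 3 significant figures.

32.5 N

Resolve each weight along its own incline: the 9 kg mass has component 9 × 10 × sin 15° = 23.294 N down its slope, and the 6 kg mass has 6 × 10 × sin 40° = 38.567 N down its slope.
The 6 kg side's 38.567 N exceeds the other side's 23.294 N, so that mass slides down and the 9 kg mass slides up. Taking that direction as positive, Newton's second law for the whole system gives 38.567 − 23.294 = (9 + 6) a, so a = 15.273 / 15 = 1.0182 m/s².
For the 9 kg mass (up-slope positive): T − 23.294 = 9 × 1.0182, so T = 32.458 N.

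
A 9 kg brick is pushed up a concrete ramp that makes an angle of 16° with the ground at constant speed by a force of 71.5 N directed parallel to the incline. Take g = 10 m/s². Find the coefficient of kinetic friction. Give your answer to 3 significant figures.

0.540

At constant speed ΣF = 0 along the incline. The applied 71.5 N acts up the slope; the weight component mg sin 16° = 24.807 N and kinetic friction μN both act down the slope.
So 71.5 = 24.807 + μ × 86.514, giving μ = (71.5 − 24.807) / 86.514 = 0.5397.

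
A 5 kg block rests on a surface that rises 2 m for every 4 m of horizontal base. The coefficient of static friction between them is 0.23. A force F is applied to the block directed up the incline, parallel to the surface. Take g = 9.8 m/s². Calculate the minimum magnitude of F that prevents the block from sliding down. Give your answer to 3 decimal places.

The normal force is N = mg cos 26.57° = 43.827 N. With F at its minimum the block is on the verge of sliding down, so static friction is at its maximum μ_s N = 0.23 × 43.827 = 10.080 N and acts up the slope.
Equilibrium along the incline: F + μ_s N = mg sin 26.57°, so F = 21.913 − 10.080 = 11.833 N.

11.833 N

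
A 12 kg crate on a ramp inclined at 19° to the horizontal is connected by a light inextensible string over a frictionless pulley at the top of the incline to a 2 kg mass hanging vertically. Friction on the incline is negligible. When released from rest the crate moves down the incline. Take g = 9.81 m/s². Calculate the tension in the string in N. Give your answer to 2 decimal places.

For the crate on the incline: the weight component along the slope is m₁g sin 19° = 12 × 9.81 × 0.3256 = 38.330 N and the normal force is N = m₁g cos 19° = 111.306 N.
Newton's second law for the crate (down-slope positive): 38.330 − T = 12 a. For the hanging mass (upward positive): T − 2 × 9.81 = 2 a.
Adding the two equations eliminates T: 18.710 = 14 a, so a = 1.3364 m/s².
Then from the hanging mass's equation, T = 2 × (9.81 + 1.3364) = 22.293 N.

22.29 N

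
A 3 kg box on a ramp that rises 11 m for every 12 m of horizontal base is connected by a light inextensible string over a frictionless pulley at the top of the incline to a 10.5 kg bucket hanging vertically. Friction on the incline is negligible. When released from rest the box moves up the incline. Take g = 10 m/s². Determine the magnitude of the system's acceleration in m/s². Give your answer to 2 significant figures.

For the box on the incline: the weight component along the slope is m₁g sin 42.51° = 3 × 10 × 0.6757 = 20.271 N and the normal force is N = m₁g cos 42.51° = 22.115 N.
Newton's second law for the box (up-slope positive): T − 20.271 = 3 a. For the hanging bucket (downward positive): 10.5 × 10 − T = 10.5 a.
Adding the two equations eliminates T: 84.729 = 13.5 a, so a = 6.2762 m/s².

6.3 m/s²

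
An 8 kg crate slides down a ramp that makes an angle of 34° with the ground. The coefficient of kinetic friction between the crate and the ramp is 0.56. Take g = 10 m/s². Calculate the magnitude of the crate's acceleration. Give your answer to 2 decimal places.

Resolving the weight along the incline: the component pulling the crate down the slope is mg sin 34° = 8 × 10 × 0.5592 = 44.736 N, and the normal force is N = mg cos 34° = 8 × 10 × 0.8290 = 66.320 N.
Kinetic friction acts up the slope with magnitude f = μN = 0.56 × 66.320 = 37.139 N.
Net force along the incline is 44.736 − 37.139 = 7.597 N, so a = 7.597 / 8 = 0.9496 m/s².

0.95 m/s²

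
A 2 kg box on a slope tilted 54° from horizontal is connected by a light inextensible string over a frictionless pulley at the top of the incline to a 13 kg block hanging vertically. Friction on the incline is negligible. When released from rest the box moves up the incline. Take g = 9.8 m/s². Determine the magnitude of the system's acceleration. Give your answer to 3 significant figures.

7.44 m/s²

For the box on the incline: the weight component along the slope is m₁g sin 54° = 2 × 9.8 × 0.8090 = 15.856 N and the normal force is N = m₁g cos 54° = 11.521 N.
Newton's second law for the box (up-slope positive): T − 15.856 = 2 a. For the hanging block (downward positive): 13 × 9.8 − T = 13 a.
Adding the two equations eliminates T: 111.544 = 15 a, so a = 7.4363 m/s².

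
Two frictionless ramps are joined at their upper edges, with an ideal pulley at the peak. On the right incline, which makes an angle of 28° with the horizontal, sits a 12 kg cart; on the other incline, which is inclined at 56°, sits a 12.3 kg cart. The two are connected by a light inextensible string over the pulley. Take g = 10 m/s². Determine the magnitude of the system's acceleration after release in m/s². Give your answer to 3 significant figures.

1.88 m/s²

Resolve each weight along its own incline: the 12 kg mass has component 12 × 10 × sin 28° = 56.337 N down its slope, and the 12.3 kg mass has 12.3 × 10 × sin 56° = 101.972 N down its slope.
The 12.3 kg side's 101.972 N exceeds the other side's 56.337 N, so that mass slides down and the 12 kg mass slides up. Taking that direction as positive, Newton's second law for the whole system gives 101.972 − 56.337 = (12 + 12.3) a, so a = 45.635 / 24.3 = 1.8780 m/s².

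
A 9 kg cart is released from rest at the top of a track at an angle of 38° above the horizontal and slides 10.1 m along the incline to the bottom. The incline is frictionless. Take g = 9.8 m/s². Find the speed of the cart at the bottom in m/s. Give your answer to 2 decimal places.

11.04 m/s

The weight component along the incline is mg sin 38° = 54.301 N and the normal force is N = mg cos 38° = 69.503 N.
With no friction, a = g sin 38° = 6.0335 m/s².
Starting from rest over a distance of 10.1 m, v² = 2aL = 2 × 6.0335 × 10.1 = 121.8767, so v = 11.0398 m/s.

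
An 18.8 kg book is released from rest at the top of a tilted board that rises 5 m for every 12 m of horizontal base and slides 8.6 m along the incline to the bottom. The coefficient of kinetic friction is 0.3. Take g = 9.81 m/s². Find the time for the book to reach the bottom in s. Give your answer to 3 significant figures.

The weight component along the incline is mg sin 22.62° = 70.934 N and the normal force is N = mg cos 22.62° = 170.241 N.
Friction up the slope is f = μN = 0.3 × 170.241 = 51.072 N, so the net downslope force is 70.934 − 51.072 = 19.862 N and a = 19.862 / 18.8 = 1.0565 m/s².
Starting from rest, L = ½at², so t = √(2L/a) = √(2 × 8.6 / 1.0565) = 4.0349 s.

4.03 s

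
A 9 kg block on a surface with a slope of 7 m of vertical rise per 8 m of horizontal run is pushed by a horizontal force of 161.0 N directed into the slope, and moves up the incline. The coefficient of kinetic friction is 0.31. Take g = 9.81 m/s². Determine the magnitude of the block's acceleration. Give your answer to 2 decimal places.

The horizontal push has components F cos 41.19° = 161.0 × 0.7526 = 121.169 N up the incline and F sin 41.19° = 161.0 × 0.6585 = 106.018 N pressing into the surface.
The normal force is therefore N = mg cos 41.19° + F sin 41.19° = 66.447 + 106.018 = 172.465 N, and kinetic friction down the slope is μN = 0.31 × 172.465 = 53.464 N.
Along the incline: F cos 41.19° − mg sin 41.19° − μN = ma, so 121.169 − 58.139 − 53.464 = 9 a, giving a = 1.0629 m/s².

1.06 m/s²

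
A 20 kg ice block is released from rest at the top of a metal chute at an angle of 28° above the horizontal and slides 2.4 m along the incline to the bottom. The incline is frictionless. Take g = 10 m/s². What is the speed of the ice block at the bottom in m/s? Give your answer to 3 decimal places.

4.747 m/s

The weight component along the incline is mg sin 28° = 93.894 N and the normal force is N = mg cos 28° = 176.590 N.
With no friction, a = g sin 28° = 4.6947 m/s².
Starting from rest over a distance of 2.4 m, v² = 2aL = 2 × 4.6947 × 2.4 = 22.5346, so v = 4.7471 m/s.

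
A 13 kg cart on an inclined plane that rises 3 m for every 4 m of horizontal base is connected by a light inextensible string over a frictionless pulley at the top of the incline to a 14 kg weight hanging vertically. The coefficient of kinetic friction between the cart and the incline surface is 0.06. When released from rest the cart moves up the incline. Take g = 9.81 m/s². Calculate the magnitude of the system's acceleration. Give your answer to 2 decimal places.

For the cart on the incline: the weight component along the slope is m₁g sin 36.87° = 13 × 9.81 × 0.6000 = 76.518 N and the normal force is N = m₁g cos 36.87° = 102.024 N.
Kinetic friction opposes the cart's motion up the incline: f = μN = 0.06 × 102.024 = 6.121 N acting down the slope.
Newton's second law for the cart (up-slope positive): T − 76.518 − 6.121 = 13 a. For the hanging weight (downward positive): 14 × 9.81 − T = 14 a.
Adding the two equations eliminates T: 54.701 = 27 a, so a = 2.0260 m/s².

2.03 m/s²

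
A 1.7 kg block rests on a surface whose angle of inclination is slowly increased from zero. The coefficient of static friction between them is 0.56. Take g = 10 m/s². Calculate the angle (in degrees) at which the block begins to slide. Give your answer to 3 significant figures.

At the threshold of sliding, static friction is at its maximum μ_s N and exactly balances the weight component along the incline: mg sin θ = μ_s mg cos θ.
Hence tan θ = μ_s = 0.56, so θ = arctan(0.56) = 29.2488°.

29.2°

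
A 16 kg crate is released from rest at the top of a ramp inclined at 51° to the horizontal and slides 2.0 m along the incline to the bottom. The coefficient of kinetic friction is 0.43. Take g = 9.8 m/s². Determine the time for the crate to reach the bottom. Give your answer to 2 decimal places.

The weight component along the incline is mg sin 51° = 121.856 N and the normal force is N = mg cos 51° = 98.677 N.
Friction up the slope is f = μN = 0.43 × 98.677 = 42.431 N, so the net downslope force is 121.856 − 42.431 = 79.425 N and a = 79.425 / 16 = 4.9641 m/s².
Starting from rest, L = ½at², so t = √(2L/a) = √(2 × 2.0 / 4.9641) = 0.8977 s.

0.90 s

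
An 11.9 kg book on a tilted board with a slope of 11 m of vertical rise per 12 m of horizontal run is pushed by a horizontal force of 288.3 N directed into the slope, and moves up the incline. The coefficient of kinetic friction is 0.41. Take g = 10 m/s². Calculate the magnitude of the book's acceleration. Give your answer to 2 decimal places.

The horizontal push has components F cos 42.51° = 288.3 × 0.7372 = 212.535 N up the incline and F sin 42.51° = 288.3 × 0.6757 = 194.804 N pressing into the surface.
The normal force is therefore N = mg cos 42.51° + F sin 42.51° = 87.727 + 194.804 = 282.531 N, and kinetic friction down the slope is μN = 0.41 × 282.531 = 115.838 N.
Along the incline: F cos 42.51° − mg sin 42.51° − μN = ma, so 212.535 − 80.408 − 115.838 = 11.9 a, giving a = 1.3688 m/s².

1.37 m/s²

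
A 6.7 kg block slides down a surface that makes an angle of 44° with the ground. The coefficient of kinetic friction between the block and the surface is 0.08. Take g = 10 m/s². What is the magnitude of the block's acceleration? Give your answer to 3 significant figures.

6.37 m/s²

Resolving the weight along the incline: the component pulling the block down the slope is mg sin 44° = 6.7 × 10 × 0.6947 = 46.545 N, and the normal force is N = mg cos 44° = 6.7 × 10 × 0.7193 = 48.193 N.
Kinetic friction acts up the slope with magnitude f = μN = 0.08 × 48.193 = 3.855 N.
Net force along the incline is 46.545 − 3.855 = 42.690 N, so a = 42.690 / 6.7 = 6.3716 m/s².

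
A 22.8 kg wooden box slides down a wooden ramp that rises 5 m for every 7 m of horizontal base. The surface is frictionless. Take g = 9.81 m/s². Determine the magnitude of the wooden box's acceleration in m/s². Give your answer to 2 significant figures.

Resolving the weight along the incline: the component pulling the wooden box down the slope is mg sin 35.54° = 22.8 × 9.81 × 0.5812 = 129.996 N, and the normal force is N = mg cos 35.54° = 22.8 × 9.81 × 0.8137 = 181.999 N.
With no friction the net force along the incline is 129.996 N, so a = g sin 35.54° = 129.996 / 22.8 = 5.7016 m/s².

5.7 m/s²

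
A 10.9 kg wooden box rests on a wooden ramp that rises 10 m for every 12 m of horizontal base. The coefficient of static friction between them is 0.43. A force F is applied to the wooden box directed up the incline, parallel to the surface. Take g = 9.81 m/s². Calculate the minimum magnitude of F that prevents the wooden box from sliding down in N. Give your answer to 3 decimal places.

The normal force is N = mg cos 39.81° = 82.145 N. With F at its minimum the wooden box is on the verge of sliding down, so static friction is at its maximum μ_s N = 0.43 × 82.145 = 35.322 N and acts up the slope.
Equilibrium along the incline: F + μ_s N = mg sin 39.81°, so F = 68.454 − 35.322 = 33.132 N.

33.132 N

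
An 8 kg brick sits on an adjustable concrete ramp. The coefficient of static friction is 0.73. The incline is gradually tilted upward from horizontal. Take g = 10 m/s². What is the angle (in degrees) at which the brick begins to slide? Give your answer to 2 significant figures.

At the threshold of sliding, static friction is at its maximum μ_s N and exactly balances the weight component along the incline: mg sin θ = μ_s mg cos θ.
Hence tan θ = μ_s = 0.73, so θ = arctan(0.73) = 36.1294°.

36°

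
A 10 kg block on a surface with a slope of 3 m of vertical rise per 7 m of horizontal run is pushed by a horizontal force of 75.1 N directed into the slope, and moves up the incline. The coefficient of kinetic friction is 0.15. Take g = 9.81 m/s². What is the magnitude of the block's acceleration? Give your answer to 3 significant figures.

The horizontal push has components F cos 23.20° = 75.1 × 0.9191 = 69.024 N up the incline and F sin 23.20° = 75.1 × 0.3939 = 29.582 N pressing into the surface.
The normal force is therefore N = mg cos 23.20° + F sin 23.20° = 90.164 + 29.582 = 119.746 N, and kinetic friction down the slope is μN = 0.15 × 119.746 = 17.962 N.
Along the incline: F cos 23.20° − mg sin 23.20° − μN = ma, so 69.024 − 38.642 − 17.962 = 10 a, giving a = 1.2420 m/s².

1.24 m/s²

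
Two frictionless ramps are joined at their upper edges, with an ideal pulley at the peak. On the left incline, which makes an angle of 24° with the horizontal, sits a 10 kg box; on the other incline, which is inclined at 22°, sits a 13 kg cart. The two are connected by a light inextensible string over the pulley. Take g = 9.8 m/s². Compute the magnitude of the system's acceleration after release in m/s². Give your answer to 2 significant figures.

Resolve each weight along its own incline: the 10 kg mass has component 10 × 9.8 × sin 24° = 39.860 N down its slope, and the 13 kg mass has 13 × 9.8 × sin 22° = 47.725 N down its slope.
The 13 kg side's 47.725 N exceeds the other side's 39.860 N, so that mass slides down and the 10 kg mass slides up. Taking that direction as positive, Newton's second law for the whole system gives 47.725 − 39.860 = (10 + 13) a, so a = 7.865 / 23 = 0.3420 m/s².

0.34 m/s²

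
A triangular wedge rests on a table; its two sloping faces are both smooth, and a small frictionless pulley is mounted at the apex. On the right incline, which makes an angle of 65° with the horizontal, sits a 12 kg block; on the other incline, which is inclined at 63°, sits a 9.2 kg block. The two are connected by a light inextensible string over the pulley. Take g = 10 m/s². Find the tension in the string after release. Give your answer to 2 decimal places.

Resolve each weight along its own incline: the 12 kg mass has component 12 × 10 × sin 65° = 108.757 N down its slope, and the 9.2 kg mass has 9.2 × 10 × sin 63° = 81.973 N down its slope.
The 12 kg side's 108.757 N exceeds the other side's 81.973 N, so that mass slides down and the 9.2 kg mass slides up. Taking that direction as positive, Newton's second law for the whole system gives 108.757 − 81.973 = (12 + 9.2) a, so a = 26.784 / 21.2 = 1.2634 m/s².
For the 9.2 kg mass (up-slope positive): T − 81.973 = 9.2 × 1.2634, so T = 93.596 N.

93.60 N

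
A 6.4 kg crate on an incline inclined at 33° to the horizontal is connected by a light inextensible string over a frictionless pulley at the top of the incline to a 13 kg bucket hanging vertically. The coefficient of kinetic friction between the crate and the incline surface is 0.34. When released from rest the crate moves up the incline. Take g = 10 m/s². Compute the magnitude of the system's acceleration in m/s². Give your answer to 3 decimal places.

3.964 m/s²

For the crate on the incline: the weight component along the slope is m₁g sin 33° = 6.4 × 10 × 0.5446 = 34.854 N and the normal force is N = m₁g cos 33° = 53.675 N.
Kinetic friction opposes the crate's motion up the incline: f = μN = 0.34 × 53.675 = 18.250 N acting down the slope.
Newton's second law for the crate (up-slope positive): T − 34.854 − 18.250 = 6.4 a. For the hanging bucket (downward positive): 13 × 10 − T = 13 a.
Adding the two equations eliminates T: 76.896 = 19.4 a, so a = 3.9637 m/s².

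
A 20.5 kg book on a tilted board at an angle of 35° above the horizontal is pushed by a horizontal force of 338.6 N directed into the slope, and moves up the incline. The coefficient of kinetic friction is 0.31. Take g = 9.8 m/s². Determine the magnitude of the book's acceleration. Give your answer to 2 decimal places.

2.48 m/s²

The horizontal push has components F cos 35° = 338.6 × 0.8192 = 277.381 N up the incline and F sin 35° = 338.6 × 0.5736 = 194.221 N pressing into the surface.
The normal force is therefore N = mg cos 35° + F sin 35° = 164.577 + 194.221 = 358.798 N, and kinetic friction down the slope is μN = 0.31 × 358.798 = 111.227 N.
Along the incline: F cos 35° − mg sin 35° − μN = ma, so 277.381 − 115.236 − 111.227 = 20.5 a, giving a = 2.4838 m/s².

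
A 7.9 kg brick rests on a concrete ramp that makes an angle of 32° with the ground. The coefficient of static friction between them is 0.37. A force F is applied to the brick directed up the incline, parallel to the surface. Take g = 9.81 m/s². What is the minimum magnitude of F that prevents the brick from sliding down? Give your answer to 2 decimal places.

16.75 N

The normal force is N = mg cos 32° = 65.723 N. With F at its minimum the brick is on the verge of sliding down, so static friction is at its maximum μ_s N = 0.37 × 65.723 = 24.318 N and acts up the slope.
Equilibrium along the incline: F + μ_s N = mg sin 32°, so F = 41.068 − 24.318 = 16.750 N.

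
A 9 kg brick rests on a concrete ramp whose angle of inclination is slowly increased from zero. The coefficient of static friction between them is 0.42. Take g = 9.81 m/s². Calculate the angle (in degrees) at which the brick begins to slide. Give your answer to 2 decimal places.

22.78°

At the threshold of sliding, static friction is at its maximum μ_s N and exactly balances the weight component along the incline: mg sin θ = μ_s mg cos θ.
Hence tan θ = μ_s = 0.42, so θ = arctan(0.42) = 22.7824°.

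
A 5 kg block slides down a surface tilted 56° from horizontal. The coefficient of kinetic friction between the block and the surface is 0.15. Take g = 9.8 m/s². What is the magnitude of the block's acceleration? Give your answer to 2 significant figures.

7.3 m/s²

Resolving the weight along the incline: the component pulling the block down the slope is mg sin 56° = 5 × 9.8 × 0.8290 = 40.621 N, and the normal force is N = mg cos 56° = 5 × 9.8 × 0.5592 = 27.401 N.
Kinetic friction acts up the slope with magnitude f = μN = 0.15 × 27.401 = 4.110 N.
Net force along the incline is 40.621 − 4.110 = 36.511 N, so a = 36.511 / 5 = 7.3022 m/s².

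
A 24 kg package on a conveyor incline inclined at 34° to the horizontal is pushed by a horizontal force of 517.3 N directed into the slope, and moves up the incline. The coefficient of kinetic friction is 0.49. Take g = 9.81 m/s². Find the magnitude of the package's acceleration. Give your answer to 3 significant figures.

The horizontal push has components F cos 34° = 517.3 × 0.8290 = 428.842 N up the incline and F sin 34° = 517.3 × 0.5592 = 289.274 N pressing into the surface.
The normal force is therefore N = mg cos 34° + F sin 34° = 195.180 + 289.274 = 484.454 N, and kinetic friction down the slope is μN = 0.49 × 484.454 = 237.382 N.
Along the incline: F cos 34° − mg sin 34° − μN = ma, so 428.842 − 131.658 − 237.382 = 24 a, giving a = 2.4917 m/s².

2.49 m/s²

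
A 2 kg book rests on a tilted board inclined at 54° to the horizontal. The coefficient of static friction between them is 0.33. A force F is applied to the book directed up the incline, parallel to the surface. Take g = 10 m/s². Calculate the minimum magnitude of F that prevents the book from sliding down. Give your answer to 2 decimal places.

The normal force is N = mg cos 54° = 11.756 N. With F at its minimum the book is on the verge of sliding down, so static friction is at its maximum μ_s N = 0.33 × 11.756 = 3.879 N and acts up the slope.
Equilibrium along the incline: F + μ_s N = mg sin 54°, so F = 16.180 − 3.879 = 12.301 N.

12.30 N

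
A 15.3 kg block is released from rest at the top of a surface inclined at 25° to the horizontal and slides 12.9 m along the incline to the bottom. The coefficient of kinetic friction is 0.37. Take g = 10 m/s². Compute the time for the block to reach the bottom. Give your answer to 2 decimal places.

The weight component along the incline is mg sin 25° = 64.661 N and the normal force is N = mg cos 25° = 138.665 N.
Friction up the slope is f = μN = 0.37 × 138.665 = 51.306 N, so the net downslope force is 64.661 − 51.306 = 13.355 N and a = 13.355 / 15.3 = 0.8729 m/s².
Starting from rest, L = ½at², so t = √(2L/a) = √(2 × 12.9 / 0.8729) = 5.4366 s.

5.44 s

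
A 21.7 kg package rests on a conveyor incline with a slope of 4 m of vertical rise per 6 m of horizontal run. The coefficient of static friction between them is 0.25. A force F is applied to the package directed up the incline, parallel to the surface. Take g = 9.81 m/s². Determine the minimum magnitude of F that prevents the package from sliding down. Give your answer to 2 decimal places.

The normal force is N = mg cos 33.69° = 177.124 N. With F at its minimum the package is on the verge of sliding down, so static friction is at its maximum μ_s N = 0.25 × 177.124 = 44.281 N and acts up the slope.
Equilibrium along the incline: F + μ_s N = mg sin 33.69°, so F = 118.083 − 44.281 = 73.802 N.

73.80 N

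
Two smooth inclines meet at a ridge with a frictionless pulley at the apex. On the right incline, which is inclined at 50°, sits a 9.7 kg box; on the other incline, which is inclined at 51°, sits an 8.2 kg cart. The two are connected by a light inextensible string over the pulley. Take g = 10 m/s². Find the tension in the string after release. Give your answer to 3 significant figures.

68.6 N

Resolve each weight along its own incline: the 9.7 kg mass has component 9.7 × 10 × sin 50° = 74.306 N down its slope, and the 8.2 kg mass has 8.2 × 10 × sin 51° = 63.726 N down its slope.
The 9.7 kg side's 74.306 N exceeds the other side's 63.726 N, so that mass slides down and the 8.2 kg mass slides up. Taking that direction as positive, Newton's second law for the whole system gives 74.306 − 63.726 = (9.7 + 8.2) a, so a = 10.580 / 17.9 = 0.5911 m/s².
For the 8.2 kg mass (up-slope positive): T − 63.726 = 8.2 × 0.5911, so T = 68.573 N.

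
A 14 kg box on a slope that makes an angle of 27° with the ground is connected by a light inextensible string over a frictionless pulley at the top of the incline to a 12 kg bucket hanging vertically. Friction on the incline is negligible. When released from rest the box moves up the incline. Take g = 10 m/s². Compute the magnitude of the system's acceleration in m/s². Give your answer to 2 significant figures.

2.2 m/s²

For the box on the incline: the weight component along the slope is m₁g sin 27° = 14 × 10 × 0.4540 = 63.560 N and the normal force is N = m₁g cos 27° = 124.741 N.
Newton's second law for the box (up-slope positive): T − 63.560 = 14 a. For the hanging bucket (downward positive): 12 × 10 − T = 12 a.
Adding the two equations eliminates T: 56.440 = 26 a, so a = 2.1708 m/s².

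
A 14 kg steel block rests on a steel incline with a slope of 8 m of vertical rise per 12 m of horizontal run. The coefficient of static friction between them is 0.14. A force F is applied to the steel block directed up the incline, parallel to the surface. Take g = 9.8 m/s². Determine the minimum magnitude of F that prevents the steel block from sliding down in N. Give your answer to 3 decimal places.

The normal force is N = mg cos 33.69° = 114.157 N. With F at its minimum the steel block is on the verge of sliding down, so static friction is at its maximum μ_s N = 0.14 × 114.157 = 15.982 N and acts up the slope.
Equilibrium along the incline: F + μ_s N = mg sin 33.69°, so F = 76.105 − 15.982 = 60.123 N.

60.123 N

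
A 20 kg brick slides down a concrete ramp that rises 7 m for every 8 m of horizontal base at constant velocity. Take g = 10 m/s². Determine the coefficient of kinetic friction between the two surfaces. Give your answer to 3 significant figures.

At constant velocity the net force along the incline is zero: mg sin 41.19° = μ mg cos 41.19°.
So μ = tan 41.19° = 0.6585 / 0.7526 = 0.8750.

0.875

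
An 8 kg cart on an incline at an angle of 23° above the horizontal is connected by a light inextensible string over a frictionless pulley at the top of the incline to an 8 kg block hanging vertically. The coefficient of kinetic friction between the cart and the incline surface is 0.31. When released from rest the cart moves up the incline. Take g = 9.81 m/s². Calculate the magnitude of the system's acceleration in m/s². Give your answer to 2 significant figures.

For the cart on the incline: the weight component along the slope is m₁g sin 23° = 8 × 9.81 × 0.3907 = 30.662 N and the normal force is N = m₁g cos 23° = 72.241 N.
Kinetic friction opposes the cart's motion up the incline: f = μN = 0.31 × 72.241 = 22.395 N acting down the slope.
Newton's second law for the cart (up-slope positive): T − 30.662 − 22.395 = 8 a. For the hanging block (downward positive): 8 × 9.81 − T = 8 a.
Adding the two equations eliminates T: 25.423 = 16 a, so a = 1.5889 m/s².

1.6 m/s²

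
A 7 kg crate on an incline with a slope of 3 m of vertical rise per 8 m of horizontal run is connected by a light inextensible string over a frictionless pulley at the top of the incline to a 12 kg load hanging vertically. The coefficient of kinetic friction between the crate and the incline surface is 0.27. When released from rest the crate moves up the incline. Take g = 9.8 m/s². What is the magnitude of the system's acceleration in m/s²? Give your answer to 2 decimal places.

For the crate on the incline: the weight component along the slope is m₁g sin 20.56° = 7 × 9.8 × 0.3511 = 24.085 N and the normal force is N = m₁g cos 20.56° = 64.232 N.
Kinetic friction opposes the crate's motion up the incline: f = μN = 0.27 × 64.232 = 17.343 N acting down the slope.
Newton's second law for the crate (up-slope positive): T − 24.085 − 17.343 = 7 a. For the hanging load (downward positive): 12 × 9.8 − T = 12 a.
Adding the two equations eliminates T: 76.172 = 19 a, so a = 4.0091 m/s².

4.01 m/s²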